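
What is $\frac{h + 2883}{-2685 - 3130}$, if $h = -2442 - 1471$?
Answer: $\frac{206}{1163} \approx 0.17713$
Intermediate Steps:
$h = -3913$ ($h = -2442 - 1471 = -3913$)
$\frac{h + 2883}{-2685 - 3130} = \frac{-3913 + 2883}{-2685 - 3130} = - \frac{1030}{-5815} = \left(-1030\right) \left(- \frac{1}{5815}\right) = \frac{206}{1163}$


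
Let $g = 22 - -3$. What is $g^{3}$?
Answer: $15625$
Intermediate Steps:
$g = 25$ ($g = 22 + 3 = 25$)
$g^{3} = 25^{3} = 15625$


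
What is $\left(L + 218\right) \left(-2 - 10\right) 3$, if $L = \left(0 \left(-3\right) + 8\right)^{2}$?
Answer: $-10152$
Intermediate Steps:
$L = 64$ ($L = \left(0 + 8\right)^{2} = 8^{2} = 64$)
$\left(L + 218\right) \left(-2 - 10\right) 3 = \left(64 + 218\right) \left(-2 - 10\right) 3 = 282 \left(\left(-12\right) 3\right) = 282 \left(-36\right) = -10152$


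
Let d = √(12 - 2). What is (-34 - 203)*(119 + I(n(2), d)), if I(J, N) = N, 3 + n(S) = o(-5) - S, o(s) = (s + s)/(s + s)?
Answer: -28203 - 237*√10 ≈ -28952.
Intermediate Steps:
o(s) = 1 (o(s) = (2*s)/((2*s)) = (2*s)*(1/(2*s)) = 1)
d = √10 ≈ 3.1623
n(S) = -2 - S (n(S) = -3 + (1 - S) = -2 - S)
(-34 - 203)*(119 + I(n(2), d)) = (-34 - 203)*(119 + √10) = -237*(119 + √10) = -28203 - 237*√10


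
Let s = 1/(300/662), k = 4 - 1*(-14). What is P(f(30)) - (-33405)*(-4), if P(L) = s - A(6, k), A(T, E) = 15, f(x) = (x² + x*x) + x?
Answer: -20044919/150 ≈ -1.3363e+5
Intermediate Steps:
k = 18 (k = 4 + 14 = 18)
f(x) = x + 2*x² (f(x) = (x² + x²) + x = 2*x² + x = x + 2*x²)
s = 331/150 (s = 1/(300*(1/662)) = 1/(150/331) = 331/150 ≈ 2.2067)
P(L) = -1919/150 (P(L) = 331/150 - 1*15 = 331/150 - 15 = -1919/150)
P(f(30)) - (-33405)*(-4) = -1919/150 - (-33405)*(-4) = -1919/150 - 1*133620 = -1919/150 - 133620 = -20044919/150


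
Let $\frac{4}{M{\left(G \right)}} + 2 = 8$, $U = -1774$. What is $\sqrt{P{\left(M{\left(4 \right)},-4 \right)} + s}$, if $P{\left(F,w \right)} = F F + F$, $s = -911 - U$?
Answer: $\frac{\sqrt{7777}}{3} \approx 29.396$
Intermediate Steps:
$M{\left(G \right)} = \frac{2}{3}$ ($M{\left(G \right)} = \frac{4}{-2 + 8} = \frac{4}{6} = 4 \cdot \frac{1}{6} = \frac{2}{3}$)
$s = 863$ ($s = -911 - -1774 = -911 + 1774 = 863$)
$P{\left(F,w \right)} = F + F^{2}$ ($P{\left(F,w \right)} = F^{2} + F = F + F^{2}$)
$\sqrt{P{\left(M{\left(4 \right)},-4 \right)} + s} = \sqrt{\frac{2 \left(1 + \frac{2}{3}\right)}{3} + 863} = \sqrt{\frac{2}{3} \cdot \frac{5}{3} + 863} = \sqrt{\frac{10}{9} + 863} = \sqrt{\frac{7777}{9}} = \frac{\sqrt{7777}}{3}$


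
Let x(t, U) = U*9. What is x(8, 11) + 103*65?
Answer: 6794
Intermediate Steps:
x(t, U) = 9*U
x(8, 11) + 103*65 = 9*11 + 103*65 = 99 + 6695 = 6794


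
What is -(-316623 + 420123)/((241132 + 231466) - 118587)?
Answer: -103500/354011 ≈ -0.29236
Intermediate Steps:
-(-316623 + 420123)/((241132 + 231466) - 118587) = -103500/(472598 - 118587) = -103500/354011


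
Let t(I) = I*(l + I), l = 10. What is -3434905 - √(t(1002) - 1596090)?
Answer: -3434905 - 9*I*√7186 ≈ -3.4349e+6 - 762.93*I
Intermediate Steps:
t(I) = I*(10 + I)
-3434905 - √(t(1002) - 1596090) = -3434905 - √(1002*(10 + 1002) - 1596090) = -3434905 - √(1002*1012 - 1596090) = -3434905 - √(1014024 - 1596090) = -3434905 - √(-582066) = -3434905 - 9*I*√7186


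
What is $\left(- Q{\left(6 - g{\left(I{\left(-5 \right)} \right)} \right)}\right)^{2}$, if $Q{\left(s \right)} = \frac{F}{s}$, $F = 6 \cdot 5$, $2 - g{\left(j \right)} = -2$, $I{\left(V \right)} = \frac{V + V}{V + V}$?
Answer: $225$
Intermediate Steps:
$I{\left(V \right)} = 1$ ($I{\left(V \right)} = \frac{2 V}{2 V} = 2 V \frac{1}{2 V} = 1$)
$g{\left(j \right)} = 4$ ($g{\left(j \right)} = 2 - -2 = 2 + 2 = 4$)
$F = 30$
$Q{\left(s \right)} = \frac{30}{s}$
$\left(- Q{\left(6 - g{\left(I{\left(-5 \right)} \right)} \right)}\right)^{2} = \left(- \frac{30}{6 - 4}\right)^{2} = \left(- \frac{30}{2}\right)^{2} = \left(\left(-1\right) 15\right)^{2} = \left(-15\right)^{2} = 225$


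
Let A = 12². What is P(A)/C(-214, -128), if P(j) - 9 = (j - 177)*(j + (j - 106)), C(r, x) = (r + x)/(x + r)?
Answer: -5997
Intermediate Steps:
A = 144
C(r, x) = 1 (C(r, x) = (r + x)/(r + x) = 1)
P(j) = 9 + (-177 + j)*(-106 + 2*j) (P(j) = 9 + (j - 177)*(j + (j - 106)) = 9 + (-177 + j)*(j + (-106 + j)) = 9 + (-177 + j)*(-106 + 2*j))
P(A)/C(-214, -128) = (18771 - 460*144 + 2*144²)/1 = (18771 - 66240 + 2*20736)*1 = (18771 - 66240 + 41472)*1 = -5997*1 = -5997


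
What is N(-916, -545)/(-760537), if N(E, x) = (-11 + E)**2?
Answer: -859329/760537 ≈ -1.1299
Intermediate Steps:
N(-916, -545)/(-760537) = (-11 - 916)**2/(-760537) = (-927)**2*(-1/760537) = 859329*(-1/760537) = -859329/760537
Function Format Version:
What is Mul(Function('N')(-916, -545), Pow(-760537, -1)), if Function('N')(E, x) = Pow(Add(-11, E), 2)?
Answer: Rational(-859329, 760537) ≈ -1.1299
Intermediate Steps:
Mul(Function('N')(-916, -545), Pow(-760537, -1)) = Mul(Pow(Add(-11, -916), 2), Pow(-760537, -1)) = Mul(Pow(-927, 2), Rational(-1, 760537)) = Mul(859329, Rational(-1, 760537)) = Rational(-859329, 760537)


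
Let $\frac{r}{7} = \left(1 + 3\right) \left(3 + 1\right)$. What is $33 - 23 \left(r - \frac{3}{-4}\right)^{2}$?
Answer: $- \frac{4677695}{16} \approx -2.9236 \cdot 10^{5}$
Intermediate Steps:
$r = 112$ ($r = 7 \left(1 + 3\right) \left(3 + 1\right) = 7 \cdot 4 \cdot 4 = 7 \cdot 16 = 112$)
$33 - 23 \left(r - \frac{3}{-4}\right)^{2} = 33 - 23 \left(112 - \frac{3}{-4}\right)^{2} = 33 - 23 \left(112 - - \frac{3}{4}\right)^{2} = 33 - 23 \left(112 + \frac{3}{4}\right)^{2} = 33 - 23 \left(\frac{451}{4}\right)^{2} = 33 - \frac{4678223}{16} = - \frac{4677695}{16}$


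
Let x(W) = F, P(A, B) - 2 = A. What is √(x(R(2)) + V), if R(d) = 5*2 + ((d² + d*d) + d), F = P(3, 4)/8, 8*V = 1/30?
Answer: √2265/60 ≈ 0.79320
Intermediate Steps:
P(A, B) = 2 + A
V = 1/240 (V = (⅛)/30 = (⅛)*(1/30) = 1/240 ≈ 0.0041667)
F = 5/8 (F = (2 + 3)/8 = 5*(⅛) = 5/8 ≈ 0.62500)
R(d) = 10 + d + 2*d² (R(d) = 10 + ((d² + d²) + d) = 10 + (2*d² + d) = 10 + (d + 2*d²) = 10 + d + 2*d²)
x(W) = 5/8
√(x(R(2)) + V) = √(5/8 + 1/240) = √(151/240) = √2265/60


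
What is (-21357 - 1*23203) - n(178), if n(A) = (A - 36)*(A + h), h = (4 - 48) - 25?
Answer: -60038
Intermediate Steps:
h = -69 (h = -44 - 25 = -69)
n(A) = (-69 + A)*(-36 + A) (n(A) = (A - 36)*(A - 69) = (-36 + A)*(-69 + A) = (-69 + A)*(-36 + A))
(-21357 - 1*23203) - n(178) = (-21357 - 1*23203) - (2484 + 178**2 - 105*178) = (-21357 - 23203) - (2484 + 31684 - 18690) = -44560 - 1*15478 = -44560 - 15478 = -60038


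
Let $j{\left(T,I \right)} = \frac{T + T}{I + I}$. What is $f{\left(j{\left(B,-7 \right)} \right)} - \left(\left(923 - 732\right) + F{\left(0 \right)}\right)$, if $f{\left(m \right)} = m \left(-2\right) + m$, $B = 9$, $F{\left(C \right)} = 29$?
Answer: $- \frac{1531}{7} \approx -218.71$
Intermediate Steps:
$j{\left(T,I \right)} = \frac{T}{I}$ ($j{\left(T,I \right)} = \frac{2 T}{2 I} = 2 T \frac{1}{2 I} = \frac{T}{I}$)
$f{\left(m \right)} = - m$ ($f{\left(m \right)} = - 2 m + m = - m$)
$f{\left(j{\left(B,-7 \right)} \right)} - \left(\left(923 - 732\right) + F{\left(0 \right)}\right) = - \frac{9}{-7} - \left(\left(923 - 732\right) + 29\right) = - \frac{9 \left(-1\right)}{7} - \left(191 + 29\right) = \left(-1\right) \left(- \frac{9}{7}\right) - 220 = \frac{9}{7} - 220 = - \frac{1531}{7}$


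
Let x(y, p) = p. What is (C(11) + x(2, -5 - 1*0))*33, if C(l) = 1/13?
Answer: -2112/13 ≈ -162.46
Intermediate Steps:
C(l) = 1/13
(C(11) + x(2, -5 - 1*0))*33 = (1/13 + (-5 - 1*0))*33 = (1/13 + (-5 + 0))*33 = (1/13 - 5)*33 = -64/13*33 = -2112/13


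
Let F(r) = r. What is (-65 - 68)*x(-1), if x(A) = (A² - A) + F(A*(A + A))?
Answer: -532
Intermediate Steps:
x(A) = -A + 3*A² (x(A) = (A² - A) + A*(A + A) = (A² - A) + A*(2*A) = (A² - A) + 2*A² = -A + 3*A²)
(-65 - 68)*x(-1) = (-65 - 68)*(-(-1 + 3*(-1))) = -(-133)*(-1 - 3) = -(-133)*(-4) = -133*4 = -532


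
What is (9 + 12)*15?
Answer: 315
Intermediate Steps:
(9 + 12)*15 = 21*15 = 315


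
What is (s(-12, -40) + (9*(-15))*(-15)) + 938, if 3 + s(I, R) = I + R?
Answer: 2908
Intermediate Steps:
s(I, R) = -3 + I + R (s(I, R) = -3 + (I + R) = -3 + I + R)
(s(-12, -40) + (9*(-15))*(-15)) + 938 = ((-3 - 12 - 40) + (9*(-15))*(-15)) + 938 = (-55 - 135*(-15)) + 938 = (-55 + 2025) + 938 = 1970 + 938 = 2908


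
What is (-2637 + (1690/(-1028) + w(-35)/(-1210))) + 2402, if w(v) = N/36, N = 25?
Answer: -529843345/2238984 ≈ -236.64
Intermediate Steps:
w(v) = 25/36
(-2637 + (1690/(-1028) + w(-35)/(-1210))) + 2402 = (-2637 + (1690/(-1028) + (25/36)/(-1210))) + 2402 = (-2637 + (1690*(-1/1028) + (25/36)*(-1/1210))) + 2402 = (-2637 + (-845/514 - 5/8712)) + 2402 = (-2637 - 3682105/2238984) + 2402 = -5907882913/2238984 + 2402 = -529843345/2238984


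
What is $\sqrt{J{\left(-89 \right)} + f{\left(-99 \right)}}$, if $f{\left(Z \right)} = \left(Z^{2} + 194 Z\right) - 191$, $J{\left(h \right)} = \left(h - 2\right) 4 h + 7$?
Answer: $\sqrt{22807} \approx 151.02$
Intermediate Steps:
$J{\left(h \right)} = 7 + h \left(-8 + 4 h\right)$ ($J{\left(h \right)} = \left(-2 + h\right) 4 h + 7 = \left(-8 + 4 h\right) h + 7 = h \left(-8 + 4 h\right) + 7 = 7 + h \left(-8 + 4 h\right)$)
$f{\left(Z \right)} = -191 + Z^{2} + 194 Z$
$\sqrt{J{\left(-89 \right)} + f{\left(-99 \right)}} = \sqrt{\left(7 - -712 + 4 \left(-89\right)^{2}\right) + \left(-191 + \left(-99\right)^{2} + 194 \left(-99\right)\right)} = \sqrt{\left(7 + 712 + 4 \cdot 7921\right) - 9596} = \sqrt{\left(7 + 712 + 31684\right) - 9596} = \sqrt{32403 - 9596} = \sqrt{22807}$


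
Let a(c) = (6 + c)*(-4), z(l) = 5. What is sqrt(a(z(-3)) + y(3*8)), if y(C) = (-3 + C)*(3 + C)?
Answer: sqrt(523) ≈ 22.869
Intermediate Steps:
a(c) = -24 - 4*c
sqrt(a(z(-3)) + y(3*8)) = sqrt((-24 - 4*5) + (-9 + (3*8)**2)) = sqrt((-24 - 20) + (-9 + 24**2)) = sqrt(-44 + (-9 + 576)) = sqrt(-44 + 567) = sqrt(523)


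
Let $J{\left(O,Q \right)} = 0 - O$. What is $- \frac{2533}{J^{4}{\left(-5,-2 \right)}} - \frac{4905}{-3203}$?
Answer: $- \frac{5047574}{2001875} \approx -2.5214$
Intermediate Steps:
$J{\left(O,Q \right)} = - O$
$- \frac{2533}{J^{4}{\left(-5,-2 \right)}} - \frac{4905}{-3203} = - \frac{2533}{\left(\left(-1\right) \left(-5\right)\right)^{4}} - \frac{4905}{-3203} = - \frac{2533}{5^{4}} - - \frac{4905}{3203} = - \frac{2533}{625} + \frac{4905}{3203} = - \frac{5047574}{2001875}$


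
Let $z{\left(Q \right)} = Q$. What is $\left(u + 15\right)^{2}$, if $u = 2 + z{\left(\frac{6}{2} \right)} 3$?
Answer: $676$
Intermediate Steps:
$u = 11$ ($u = 2 + \frac{6}{2} \cdot 3 = 2 + 6 \cdot \frac{1}{2} \cdot 3 = 2 + 3 \cdot 3 = 2 + 9 = 11$)
$\left(u + 15\right)^{2} = \left(11 + 15\right)^{2} = 26^{2} = 676$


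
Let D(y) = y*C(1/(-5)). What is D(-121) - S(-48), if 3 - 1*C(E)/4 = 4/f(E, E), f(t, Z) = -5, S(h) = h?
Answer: -8956/5 ≈ -1791.2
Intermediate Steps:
C(E) = 76/5 (C(E) = 12 - 16/(-5) = 12 - 16*(-1)/5 = 12 - 4*(-4/5) = 12 + 16/5 = 76/5)
D(y) = 76*y/5 (D(y) = y*(76/5) = 76*y/5)
D(-121) - S(-48) = (76/5)*(-121) - 1*(-48) = -9196/5 + 48 = -8956/5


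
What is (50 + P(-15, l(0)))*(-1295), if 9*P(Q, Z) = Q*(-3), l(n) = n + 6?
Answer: -71225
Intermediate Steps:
l(n) = 6 + n
P(Q, Z) = -Q/3 (P(Q, Z) = (Q*(-3))/9 = (-3*Q)/9 = -Q/3)
(50 + P(-15, l(0)))*(-1295) = (50 - 1/3*(-15))*(-1295) = (50 + 5)*(-1295) = 55*(-1295) = -71225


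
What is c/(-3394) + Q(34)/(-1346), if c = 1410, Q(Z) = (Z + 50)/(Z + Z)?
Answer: -16167447/38830754 ≈ -0.41636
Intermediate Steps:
Q(Z) = (50 + Z)/(2*Z) (Q(Z) = (50 + Z)/((2*Z)) = (50 + Z)*(1/(2*Z)) = (50 + Z)/(2*Z))
c/(-3394) + Q(34)/(-1346) = 1410/(-3394) + ((1/2)*(50 + 34)/34)/(-1346) = 1410*(-1/3394) + ((1/2)*(1/34)*84)*(-1/1346) = -705/1697 + (21/17)*(-1/1346) = -705/1697 - 21/22882 = -16167447/38830754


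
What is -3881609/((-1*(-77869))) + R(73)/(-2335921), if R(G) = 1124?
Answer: -9067219501645/181895832349 ≈ -49.848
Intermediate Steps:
-3881609/((-1*(-77869))) + R(73)/(-2335921) = -3881609/((-1*(-77869))) + 1124/(-2335921) = -3881609/77869 + 1124*(-1/2335921) = -3881609*1/77869 - 1124/2335921 = -3881609/77869 - 1124/2335921 = -9067219501645/181895832349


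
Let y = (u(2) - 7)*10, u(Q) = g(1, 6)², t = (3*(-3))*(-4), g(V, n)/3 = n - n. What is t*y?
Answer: -2520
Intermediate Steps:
g(V, n) = 0 (g(V, n) = 3*(n - n) = 3*0 = 0)
t = 36 (t = -9*(-4) = 36)
u(Q) = 0 (u(Q) = 0² = 0)
y = -70 (y = (0 - 7)*10 = -7*10 = -70)
t*y = 36*(-70) = -2520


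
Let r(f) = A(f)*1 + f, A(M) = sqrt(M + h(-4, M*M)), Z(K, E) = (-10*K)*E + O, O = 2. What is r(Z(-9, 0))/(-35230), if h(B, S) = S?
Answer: -1/17615 - sqrt(6)/35230 ≈ -0.00012630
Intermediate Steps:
Z(K, E) = 2 - 10*E*K (Z(K, E) = (-10*K)*E + 2 = -10*E*K + 2 = 2 - 10*E*K)
A(M) = sqrt(M + M**2) (A(M) = sqrt(M + M*M) = sqrt(M + M**2))
r(f) = f + sqrt(f*(1 + f)) (r(f) = sqrt(f*(1 + f))*1 + f = sqrt(f*(1 + f)) + f = f + sqrt(f*(1 + f)))
r(Z(-9, 0))/(-35230) = ((2 - 10*0*(-9)) + sqrt((2 - 10*0*(-9))*(1 + (2 - 10*0*(-9)))))/(-35230) = ((2 + 0) + sqrt((2 + 0)*(1 + (2 + 0))))*(-1/35230) = (2 + sqrt(2*(1 + 2)))*(-1/35230) = (2 + sqrt(2*3))*(-1/35230) = (2 + sqrt(6))*(-1/35230) = -1/17615 - sqrt(6)/35230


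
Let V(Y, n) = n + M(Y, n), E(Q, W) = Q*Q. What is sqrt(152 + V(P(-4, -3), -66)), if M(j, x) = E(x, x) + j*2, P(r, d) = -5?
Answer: 4*sqrt(277) ≈ 66.573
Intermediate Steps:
E(Q, W) = Q**2
M(j, x) = x**2 + 2*j (M(j, x) = x**2 + j*2 = x**2 + 2*j)
V(Y, n) = n + n**2 + 2*Y (V(Y, n) = n + (n**2 + 2*Y) = n + n**2 + 2*Y)
sqrt(152 + V(P(-4, -3), -66)) = sqrt(152 + (-66 + (-66)**2 + 2*(-5))) = sqrt(152 + (-66 + 4356 - 10)) = sqrt(152 + 4280) = sqrt(4432) = 4*sqrt(277)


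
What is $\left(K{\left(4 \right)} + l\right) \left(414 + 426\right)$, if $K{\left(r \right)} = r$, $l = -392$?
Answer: $-325920$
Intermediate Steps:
$\left(K{\left(4 \right)} + l\right) \left(414 + 426\right) = \left(4 - 392\right) \left(414 + 426\right) = \left(-388\right) 840 = -325920$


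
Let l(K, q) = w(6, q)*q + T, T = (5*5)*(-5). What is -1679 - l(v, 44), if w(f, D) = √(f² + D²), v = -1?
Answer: -1554 - 88*√493 ≈ -3507.9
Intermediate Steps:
w(f, D) = √(D² + f²)
T = -125 (T = 25*(-5) = -125)
l(K, q) = -125 + q*√(36 + q²) (l(K, q) = √(q² + 6²)*q - 125 = √(q² + 36)*q - 125 = √(36 + q²)*q - 125 = q*√(36 + q²) - 125 = -125 + q*√(36 + q²))
-1679 - l(v, 44) = -1679 - (-125 + 44*√(36 + 44²)) = -1679 - (-125 + 44*√(36 + 1936)) = -1679 - (-125 + 44*√1972) = -1679 - (-125 + 44*(2*√493)) = -1679 - (-125 + 88*√493) = -1679 + (125 - 88*√493) = -1554 - 88*√493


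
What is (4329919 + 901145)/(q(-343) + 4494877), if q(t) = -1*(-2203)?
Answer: 653883/562135 ≈ 1.1632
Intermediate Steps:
q(t) = 2203
(4329919 + 901145)/(q(-343) + 4494877) = (4329919 + 901145)/(2203 + 4494877) = 5231064/4497080 = 5231064*(1/4497080) = 653883/562135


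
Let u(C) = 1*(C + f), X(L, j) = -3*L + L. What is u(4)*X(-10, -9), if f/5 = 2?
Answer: 280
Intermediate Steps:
f = 10 (f = 5*2 = 10)
X(L, j) = -2*L
u(C) = 10 + C (u(C) = 1*(C + 10) = 1*(10 + C) = 10 + C)
u(4)*X(-10, -9) = (10 + 4)*(-2*(-10)) = 14*20 = 280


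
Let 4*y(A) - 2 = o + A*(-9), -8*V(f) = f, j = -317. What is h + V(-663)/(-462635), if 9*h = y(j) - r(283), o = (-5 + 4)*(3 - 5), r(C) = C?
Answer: 532028261/11103240 ≈ 47.917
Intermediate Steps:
V(f) = -f/8
o = 2 (o = -1*(-2) = 2)
y(A) = 1 - 9*A/4 (y(A) = 1/2 + (2 + A*(-9))/4 = 1/2 + (2 - 9*A)/4 = 1/2 + (1/2 - 9*A/4) = 1 - 9*A/4)
h = 575/12 (h = ((1 - 9/4*(-317)) - 1*283)/9 = ((1 + 2853/4) - 283)/9 = (2857/4 - 283)/9 = (1/9)*(1725/4) = 575/12 ≈ 47.917)
h + V(-663)/(-462635) = 575/12 - 1/8*(-663)/(-462635) = 575/12 + (663/8)*(-1/462635) = 575/12 - 663/3701080 = 532028261/11103240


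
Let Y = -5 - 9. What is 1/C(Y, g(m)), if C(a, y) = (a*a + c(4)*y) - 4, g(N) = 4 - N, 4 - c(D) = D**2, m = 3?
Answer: 1/180 ≈ 0.0055556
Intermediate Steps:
c(D) = 4 - D**2
Y = -14
C(a, y) = -4 + a**2 - 12*y (C(a, y) = (a*a + (4 - 1*4**2)*y) - 4 = (a**2 + (4 - 1*16)*y) - 4 = (a**2 + (4 - 16)*y) - 4 = (a**2 - 12*y) - 4 = -4 + a**2 - 12*y)
1/C(Y, g(m)) = 1/(-4 + (-14)**2 - 12*(4 - 1*3)) = 1/(-4 + 196 - 12*(4 - 3)) = 1/(-4 + 196 - 12*1) = 1/(-4 + 196 - 12) = 1/180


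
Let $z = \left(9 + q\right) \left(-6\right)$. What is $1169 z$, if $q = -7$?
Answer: $-14028$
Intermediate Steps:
$z = -12$ ($z = \left(9 - 7\right) \left(-6\right) = 2 \left(-6\right) = -12$)
$1169 z = 1169 \left(-12\right) = -14028$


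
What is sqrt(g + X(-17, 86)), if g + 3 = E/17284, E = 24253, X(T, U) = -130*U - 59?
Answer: 5*I*sqrt(33579782979)/8642 ≈ 106.02*I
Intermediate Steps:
X(T, U) = -59 - 130*U
g = -27599/17284 (g = -3 + 24253/17284 = -27599/17284 ≈ -1.5968)
sqrt(g + X(-17, 86)) = sqrt(-27599/17284 + (-59 - 130*86)) = sqrt(-27599/17284 + (-59 - 11180)) = sqrt(-27599/17284 - 11239) = sqrt(-194282475/17284) = 5*I*sqrt(33579782979)/8642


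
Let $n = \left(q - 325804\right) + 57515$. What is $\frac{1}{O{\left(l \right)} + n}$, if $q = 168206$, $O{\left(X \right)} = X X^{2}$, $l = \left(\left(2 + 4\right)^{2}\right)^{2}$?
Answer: $\frac{1}{2176682253} \approx 4.5941 \cdot 10^{-10}$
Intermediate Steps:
$l = 1296$ ($l = \left(6^{2}\right)^{2} = 36^{2} = 1296$)
$O{\left(X \right)} = X^{3}$
$n = -100083$ ($n = \left(168206 - 325804\right) + 57515 = -157598 + 57515 = -100083$)
$\frac{1}{O{\left(l \right)} + n} = \frac{1}{1296^{3} - 100083} = \frac{1}{2176782336 - 100083} = \frac{1}{2176682253}$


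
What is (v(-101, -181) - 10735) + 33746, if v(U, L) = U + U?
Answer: 22809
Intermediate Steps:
v(U, L) = 2*U
(v(-101, -181) - 10735) + 33746 = (2*(-101) - 10735) + 33746 = (-202 - 10735) + 33746 = -10937 + 33746 = 22809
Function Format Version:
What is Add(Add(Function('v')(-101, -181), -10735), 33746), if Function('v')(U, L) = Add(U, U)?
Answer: 22809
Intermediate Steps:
Function('v')(U, L) = Mul(2, U)
Add(Add(Function('v')(-101, -181), -10735), 33746) = Add(Add(Mul(2, -101), -10735), 33746) = Add(Add(-202, -10735), 33746) = Add(-10937, 33746) = 22809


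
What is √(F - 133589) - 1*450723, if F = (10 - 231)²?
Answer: -450723 + 2*I*√21187 ≈ -4.5072e+5 + 291.12*I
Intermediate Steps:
F = 48841 (F = (-221)² = 48841)
√(F - 133589) - 1*450723 = √(48841 - 133589) - 1*450723 = √(-84748) - 450723 = 2*I*√21187 - 450723 = -450723 + 2*I*√21187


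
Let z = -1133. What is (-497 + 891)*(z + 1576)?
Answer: 174542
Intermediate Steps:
(-497 + 891)*(z + 1576) = (-497 + 891)*(-1133 + 1576) = 394*443 = 174542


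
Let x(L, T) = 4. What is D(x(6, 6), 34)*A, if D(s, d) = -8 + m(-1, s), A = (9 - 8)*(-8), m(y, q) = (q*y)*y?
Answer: 32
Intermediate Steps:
m(y, q) = q*y²
A = -8 (A = 1*(-8) = -8)
D(s, d) = -8 + s (D(s, d) = -8 + s*(-1)² = -8 + s*1 = -8 + s)
D(x(6, 6), 34)*A = (-8 + 4)*(-8) = -4*(-8) = 32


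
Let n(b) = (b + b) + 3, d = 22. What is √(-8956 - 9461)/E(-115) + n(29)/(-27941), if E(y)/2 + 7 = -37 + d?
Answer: -61/27941 - I*√18417/44 ≈ -0.0021832 - 3.0843*I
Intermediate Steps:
n(b) = 3 + 2*b (n(b) = 2*b + 3 = 3 + 2*b)
E(y) = -44 (E(y) = -14 + 2*(-37 + 22) = -14 + 2*(-15) = -14 - 30 = -44)
√(-8956 - 9461)/E(-115) + n(29)/(-27941) = √(-8956 - 9461)/(-44) + (3 + 2*29)/(-27941) = √(-18417)*(-1/44) + (3 + 58)*(-1/27941) = (I*√18417)*(-1/44) + 61*(-1/27941) = -I*√18417/44 - 61/27941 = -61/27941 - I*√18417/44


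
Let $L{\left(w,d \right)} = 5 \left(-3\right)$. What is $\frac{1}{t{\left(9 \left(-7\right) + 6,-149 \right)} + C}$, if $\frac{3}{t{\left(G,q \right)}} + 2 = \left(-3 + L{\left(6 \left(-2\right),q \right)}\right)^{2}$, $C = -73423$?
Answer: $- \frac{322}{23642203} \approx -1.362 \cdot 10^{-5}$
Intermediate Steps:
$L{\left(w,d \right)} = -15$
$t{\left(G,q \right)} = \frac{3}{322}$ ($t{\left(G,q \right)} = \frac{3}{-2 + \left(-3 - 15\right)^{2}} = \frac{3}{-2 + \left(-18\right)^{2}} = \frac{3}{-2 + 324} = \frac{3}{322}$)
$\frac{1}{t{\left(9 \left(-7\right) + 6,-149 \right)} + C} = \frac{1}{\frac{3}{322} - 73423} = \frac{1}{- \frac{23642203}{322}} = - \frac{322}{23642203}$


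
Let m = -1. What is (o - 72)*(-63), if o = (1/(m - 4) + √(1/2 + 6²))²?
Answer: 111699/50 + 63*√146/5 ≈ 2386.2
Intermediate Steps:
o = (-⅕ + √146/2)² (o = (1/(-1 - 4) + √(1/2 + 6²))² = (1/(-5) + √(½ + 36))² = (-⅕ + √(73/2))² = (-⅕ + √146/2)² ≈ 34.123)
(o - 72)*(-63) = ((1827/50 - √146/5) - 72)*(-63) = (-1773/50 - √146/5)*(-63) = 111699/50 + 63*√146/5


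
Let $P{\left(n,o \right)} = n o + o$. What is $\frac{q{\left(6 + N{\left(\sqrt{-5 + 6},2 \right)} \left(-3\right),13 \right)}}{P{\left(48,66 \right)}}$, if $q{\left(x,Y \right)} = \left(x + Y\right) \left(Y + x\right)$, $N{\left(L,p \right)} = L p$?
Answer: $\frac{169}{3234} \approx 0.052257$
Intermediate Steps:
$q{\left(x,Y \right)} = \left(Y + x\right)^{2}$ ($q{\left(x,Y \right)} = \left(Y + x\right) \left(Y + x\right) = \left(Y + x\right)^{2}$)
$P{\left(n,o \right)} = o + n o$
$\frac{q{\left(6 + N{\left(\sqrt{-5 + 6},2 \right)} \left(-3\right),13 \right)}}{P{\left(48,66 \right)}} = \frac{\left(13 + \left(6 + \sqrt{-5 + 6} \cdot 2 \left(-3\right)\right)\right)^{2}}{66 \left(1 + 48\right)} = \frac{\left(13 + \left(6 + \sqrt{1} \cdot 2 \left(-3\right)\right)\right)^{2}}{66 \cdot 49} = \frac{\left(13 + \left(6 + 1 \cdot 2 \left(-3\right)\right)\right)^{2}}{3234} = \left(13 + \left(6 + 2 \left(-3\right)\right)\right)^{2} \cdot \frac{1}{3234} = \left(13 + \left(6 - 6\right)\right)^{2} \cdot \frac{1}{3234} = \left(13 + 0\right)^{2} \cdot \frac{1}{3234} = 13^{2} \cdot \frac{1}{3234} = 169 \cdot \frac{1}{3234} = \frac{169}{3234}$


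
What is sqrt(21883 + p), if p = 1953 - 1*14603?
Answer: sqrt(9233) ≈ 96.089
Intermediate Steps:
p = -12650 (p = 1953 - 14603 = -12650)
sqrt(21883 + p) = sqrt(21883 - 12650) = sqrt(9233)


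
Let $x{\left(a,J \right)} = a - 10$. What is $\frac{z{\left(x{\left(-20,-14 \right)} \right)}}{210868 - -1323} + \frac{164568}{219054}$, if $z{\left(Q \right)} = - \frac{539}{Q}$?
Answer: $\frac{24945560113}{33200919510} \approx 0.75135$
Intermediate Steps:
$x{\left(a,J \right)} = -10 + a$ ($x{\left(a,J \right)} = a - 10 = -10 + a$)
$\frac{z{\left(x{\left(-20,-14 \right)} \right)}}{210868 - -1323} + \frac{164568}{219054} = \frac{\left(-539\right) \frac{1}{-10 - 20}}{210868 - -1323} + \frac{164568}{219054} = \frac{\left(-539\right) \frac{1}{-30}}{210868 + 1323} + 164568 \cdot \frac{1}{219054} = \frac{\left(-539\right) \left(- \frac{1}{30}\right)}{212191} + \frac{27428}{36509} = \frac{539}{30} \cdot \frac{1}{212191} + \frac{27428}{36509} = \frac{77}{909390} + \frac{27428}{36509} = \frac{24945560113}{33200919510}$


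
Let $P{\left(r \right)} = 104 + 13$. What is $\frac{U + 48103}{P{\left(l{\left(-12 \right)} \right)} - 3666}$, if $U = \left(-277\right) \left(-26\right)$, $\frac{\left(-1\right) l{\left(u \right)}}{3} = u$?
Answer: $- \frac{18435}{1183} \approx -15.583$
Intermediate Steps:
$l{\left(u \right)} = - 3 u$
$U = 7202$
$P{\left(r \right)} = 117$
$\frac{U + 48103}{P{\left(l{\left(-12 \right)} \right)} - 3666} = \frac{7202 + 48103}{117 - 3666} = \frac{55305}{-3549} = 55305 \left(- \frac{1}{3549}\right) = - \frac{18435}{1183}$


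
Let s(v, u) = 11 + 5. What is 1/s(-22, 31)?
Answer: 1/16 ≈ 0.062500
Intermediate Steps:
s(v, u) = 16
1/s(-22, 31) = 1/16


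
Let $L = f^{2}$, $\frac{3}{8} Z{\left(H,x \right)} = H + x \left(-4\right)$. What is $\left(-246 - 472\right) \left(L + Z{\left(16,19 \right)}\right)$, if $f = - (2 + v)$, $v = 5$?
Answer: $79698$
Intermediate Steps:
$f = -7$ ($f = - (2 + 5) = \left(-1\right) 7 = -7$)
$Z{\left(H,x \right)} = - \frac{32 x}{3} + \frac{8 H}{3}$ ($Z{\left(H,x \right)} = \frac{8 \left(H + x \left(-4\right)\right)}{3} = \frac{8 \left(H - 4 x\right)}{3} = - \frac{32 x}{3} + \frac{8 H}{3}$)
$L = 49$ ($L = \left(-7\right)^{2} = 49$)
$\left(-246 - 472\right) \left(L + Z{\left(16,19 \right)}\right) = \left(-246 - 472\right) \left(49 + \left(\left(- \frac{32}{3}\right) 19 + \frac{8}{3} \cdot 16\right)\right) = - 718 \left(49 + \left(- \frac{608}{3} + \frac{128}{3}\right)\right) = - 718 \left(49 - 160\right) = \left(-718\right) \left(-111\right) = 79698$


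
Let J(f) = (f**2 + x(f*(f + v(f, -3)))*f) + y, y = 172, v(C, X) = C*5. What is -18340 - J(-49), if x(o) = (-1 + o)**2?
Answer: 10167676312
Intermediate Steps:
v(C, X) = 5*C
J(f) = 172 + f**2 + f*(-1 + 6*f**2)**2 (J(f) = (f**2 + (-1 + f*(f + 5*f))**2*f) + 172 = (f**2 + (-1 + f*(6*f))**2*f) + 172 = (f**2 + (-1 + 6*f**2)**2*f) + 172 = (f**2 + f*(-1 + 6*f**2)**2) + 172 = 172 + f**2 + f*(-1 + 6*f**2)**2)
-18340 - J(-49) = -18340 - (172 + (-49)**2 - 49*(-1 + 6*(-49)**2)**2) = -18340 - (172 + 2401 - 49*(-1 + 6*2401)**2) = -18340 - (172 + 2401 - 49*(-1 + 14406)**2) = -18340 - (172 + 2401 - 49*14405**2) = -18340 - (172 + 2401 - 49*207504025) = -18340 - (172 + 2401 - 10167697225) = -18340 - 1*(-10167694652) = -18340 + 10167694652 = 10167676312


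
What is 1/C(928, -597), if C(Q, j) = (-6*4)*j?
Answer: 1/14328 ≈ 6.9793e-5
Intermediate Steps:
C(Q, j) = -24*j
1/C(928, -597) = 1/(-24*(-597)) = 1/14328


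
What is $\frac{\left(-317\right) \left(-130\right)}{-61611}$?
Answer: $- \frac{41210}{61611} \approx -0.66887$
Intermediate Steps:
$\frac{\left(-317\right) \left(-130\right)}{-61611} = 41210 \left(- \frac{1}{61611}\right) = - \frac{41210}{61611}$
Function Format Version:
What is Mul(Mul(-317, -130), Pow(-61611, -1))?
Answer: Rational(-41210, 61611) ≈ -0.66887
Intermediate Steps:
Mul(Mul(-317, -130), Pow(-61611, -1)) = Mul(41210, Rational(-1, 61611)) = Rational(-41210, 61611)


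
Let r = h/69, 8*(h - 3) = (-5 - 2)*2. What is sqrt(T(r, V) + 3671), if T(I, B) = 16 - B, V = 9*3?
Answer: 2*sqrt(915) ≈ 60.498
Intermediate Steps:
h = 5/4 (h = 3 + ((-5 - 2)*2)/8 = 3 + (-7*2)/8 = 3 + (1/8)*(-14) = 3 - 7/4 = 5/4 ≈ 1.2500)
r = 5/276 (r = (5/4)/69 = (5/4)*(1/69) = 5/276 ≈ 0.018116)
V = 27
sqrt(T(r, V) + 3671) = sqrt((16 - 1*27) + 3671) = sqrt((16 - 27) + 3671) = sqrt(-11 + 3671) = sqrt(3660) = 2*sqrt(915)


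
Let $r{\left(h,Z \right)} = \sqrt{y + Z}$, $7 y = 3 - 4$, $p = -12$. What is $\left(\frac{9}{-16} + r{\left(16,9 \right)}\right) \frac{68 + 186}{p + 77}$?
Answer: $- \frac{1143}{520} + \frac{254 \sqrt{434}}{455} \approx 9.4316$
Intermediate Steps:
$y = - \frac{1}{7}$ ($y = \frac{3 - 4}{7} = \frac{1}{7} \left(-1\right) = - \frac{1}{7} \approx -0.14286$)
$r{\left(h,Z \right)} = \sqrt{- \frac{1}{7} + Z}$
$\left(\frac{9}{-16} + r{\left(16,9 \right)}\right) \frac{68 + 186}{p + 77} = \left(\frac{9}{-16} + \frac{\sqrt{-7 + 49 \cdot 9}}{7}\right) \frac{68 + 186}{-12 + 77} = \left(9 \left(- \frac{1}{16}\right) + \frac{\sqrt{-7 + 441}}{7}\right) \frac{254}{65} = \left(- \frac{9}{16} + \frac{\sqrt{434}}{7}\right) 254 \cdot \frac{1}{65} = \left(- \frac{9}{16} + \frac{\sqrt{434}}{7}\right) \frac{254}{65} = - \frac{1143}{520} + \frac{254 \sqrt{434}}{455}$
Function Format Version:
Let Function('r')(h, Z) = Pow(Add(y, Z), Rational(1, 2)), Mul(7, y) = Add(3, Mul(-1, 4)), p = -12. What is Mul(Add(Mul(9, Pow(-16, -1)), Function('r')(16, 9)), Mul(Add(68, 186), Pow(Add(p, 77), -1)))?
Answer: Add(Rational(-1143, 520), Mul(Rational(254, 455), Pow(434, Rational(1, 2)))) ≈ 9.4316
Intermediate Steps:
y = Rational(-1, 7) (y = Mul(Rational(1, 7), Add(3, Mul(-1, 4))) = Mul(Rational(1, 7), Add(3, -4)) = Mul(Rational(1, 7), -1) = Rational(-1, 7) ≈ -0.14286)
Function('r')(h, Z) = Pow(Add(Rational(-1, 7), Z), Rational(1, 2))
Mul(Add(Mul(9, Pow(-16, -1)), Function('r')(16, 9)), Mul(Add(68, 186), Pow(Add(p, 77), -1))) = Mul(Add(Mul(9, Pow(-16, -1)), Mul(Rational(1, 7), Pow(Add(-7, Mul(49, 9)), Rational(1, 2)))), Mul(Add(68, 186), Pow(Add(-12, 77), -1))) = Mul(Add(Mul(9, Rational(-1, 16)), Mul(Rational(1, 7), Pow(Add(-7, 441), Rational(1, 2)))), Mul(254, Pow(65, -1))) = Mul(Add(Rational(-9, 16), Mul(Rational(1, 7), Pow(434, Rational(1, 2)))), Mul(254, Rational(1, 65))) = Mul(Add(Rational(-9, 16), Mul(Rational(1, 7), Pow(434, Rational(1, 2)))), Rational(254, 65)) = Add(Rational(-1143, 520), Mul(Rational(254, 455), Pow(434, Rational(1, 2))))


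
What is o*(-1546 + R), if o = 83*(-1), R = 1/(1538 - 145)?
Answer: 178746891/1393 ≈ 1.2832e+5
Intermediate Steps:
R = 1/1393 ≈ 0.00071787
o = -83
o*(-1546 + R) = -83*(-1546 + 1/1393) = -83*(-2153577/1393) = 178746891/1393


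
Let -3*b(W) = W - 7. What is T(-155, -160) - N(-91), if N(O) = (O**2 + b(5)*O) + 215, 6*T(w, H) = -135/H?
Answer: -1619557/192 ≈ -8435.2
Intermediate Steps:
b(W) = 7/3 - W/3 (b(W) = -(W - 7)/3 = -(-7 + W)/3 = 7/3 - W/3)
T(w, H) = -45/(2*H) (T(w, H) = (-135/H)/6 = -45/(2*H))
N(O) = 215 + O**2 + 2*O/3 (N(O) = (O**2 + (7/3 - 1/3*5)*O) + 215 = (O**2 + (7/3 - 5/3)*O) + 215 = (O**2 + 2*O/3) + 215 = 215 + O**2 + 2*O/3)
T(-155, -160) - N(-91) = -45/2/(-160) - (215 + (-91)**2 + (2/3)*(-91)) = -45/2*(-1/160) - (215 + 8281 - 182/3) = 9/64 - 1*25306/3 = 9/64 - 25306/3 = -1619557/192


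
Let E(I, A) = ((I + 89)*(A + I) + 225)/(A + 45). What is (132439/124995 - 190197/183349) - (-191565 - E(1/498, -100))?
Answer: 3995535115670876914717/20840172166267740 ≈ 1.9172e+5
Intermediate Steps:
E(I, A) = (225 + (89 + I)*(A + I))/(45 + A) (E(I, A) = ((89 + I)*(A + I) + 225)/(45 + A) = (225 + (89 + I)*(A + I))/(45 + A))
(132439/124995 - 190197/183349) - (-191565 - E(1/498, -100)) = (132439/124995 - 190197/183349) - (-191565 - (225 + (1/498)**2 + 89*(-100) + 89/498 - 100/498)/(45 - 100)) = (132439*(1/124995) - 190197*1/183349) - (-191565 - (225 + (1/498)**2 - 8900 + 89*(1/498) - 100*1/498)/(-55)) = (132439/124995 - 190197/183349) - (-191565 - (-1)*(225 + 1/248004 - 8900 + 89/498 - 50/249)/55) = 508884196/22917708255 - (-191565 - (-1)*(-2151440177)/(55*248004)) = 508884196/22917708255 - (-191565 - 1*2151440177/13640220) = 508884196/22917708255 - (-191565 - 2151440177/13640220) = 508884196/22917708255 - 1*(-2615140184477/13640220) = 508884196/22917708255 + 2615140184477/13640220 = 3995535115670876914717/20840172166267740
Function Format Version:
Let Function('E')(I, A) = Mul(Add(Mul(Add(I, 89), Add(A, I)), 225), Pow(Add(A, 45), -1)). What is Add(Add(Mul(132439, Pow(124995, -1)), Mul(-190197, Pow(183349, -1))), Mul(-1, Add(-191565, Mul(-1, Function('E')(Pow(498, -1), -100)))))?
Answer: Rational(3995535115670876914717, 20840172166267740) ≈ 1.9172e+5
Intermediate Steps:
Function('E')(I, A) = Mul(Pow(Add(45, A), -1), Add(225, Mul(Add(89, I), Add(A, I)))) (Function('E')(I, A) = Mul(Add(Mul(Add(89, I), Add(A, I)), 225), Pow(Add(45, A), -1)) = Mul(Add(225, Mul(Add(89, I), Add(A, I))), Pow(Add(45, A), -1)) = Mul(Pow(Add(45, A), -1), Add(225, Mul(Add(89, I), Add(A, I)))))
Add(Add(Mul(132439, Pow(124995, -1)), Mul(-190197, Pow(183349, -1))), Mul(-1, Add(-191565, Mul(-1, Function('E')(Pow(498, -1), -100))))) = Add(Add(Mul(132439, Pow(124995, -1)), Mul(-190197, Pow(183349, -1))), Mul(-1, Add(-191565, Mul(-1, Mul(Pow(Add(45, -100), -1), Add(225, Pow(Pow(498, -1), 2), Mul(89, -100), Mul(89, Pow(498, -1)), Mul(-100, Pow(498, -1)))))))) = Add(Add(Mul(132439, Rational(1, 124995)), Mul(-190197, Rational(1, 183349))), Mul(-1, Add(-191565, Mul(-1, Mul(Pow(-55, -1), Add(225, Pow(Rational(1, 498), 2), -8900, Mul(89, Rational(1, 498)), Mul(-100, Rational(1, 498)))))))) = Add(Add(Rational(132439, 124995), Rational(-190197, 183349)), Mul(-1, Add(-191565, Mul(-1, Mul(Rational(-1, 55), Add(225, Rational(1, 248004), -8900, Rational(89, 498), Rational(-50, 249))))))) = Add(Rational(508884196, 22917708255), Mul(-1, Add(-191565, Mul(-1, Mul(Rational(-1, 55), Rational(-2151440177, 248004)))))) = Add(Rational(508884196, 22917708255), Mul(-1, Add(-191565, Mul(-1, Rational(2151440177, 13640220))))) = Add(Rational(508884196, 22917708255), Mul(-1, Add(-191565, Rational(-2151440177, 13640220)))) = Add(Rational(508884196, 22917708255), Mul(-1, Rational(-2615140184477, 13640220))) = Add(Rational(508884196, 22917708255), Rational(2615140184477, 13640220)) = Rational(3995535115670876914717, 20840172166267740)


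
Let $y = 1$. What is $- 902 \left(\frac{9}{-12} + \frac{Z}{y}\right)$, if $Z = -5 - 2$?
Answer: $\frac{13981}{2} \approx 6990.5$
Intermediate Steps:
$Z = -7$ ($Z = -5 - 2 = -7$)
$- 902 \left(\frac{9}{-12} + \frac{Z}{y}\right) = - 902 \left(\frac{9}{-12} - \frac{7}{1}\right) = - 902 \left(9 \left(- \frac{1}{12}\right) - 7\right) = - 902 \left(- \frac{3}{4} - 7\right) = \left(-902\right) \left(- \frac{31}{4}\right) = \frac{13981}{2}$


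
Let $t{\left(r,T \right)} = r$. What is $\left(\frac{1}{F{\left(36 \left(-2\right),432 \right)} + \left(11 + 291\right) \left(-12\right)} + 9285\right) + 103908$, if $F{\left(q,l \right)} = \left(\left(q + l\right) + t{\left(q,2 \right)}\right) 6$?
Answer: $\frac{214613927}{1896} \approx 1.1319 \cdot 10^{5}$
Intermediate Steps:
$F{\left(q,l \right)} = 6 l + 12 q$ ($F{\left(q,l \right)} = \left(\left(q + l\right) + q\right) 6 = \left(\left(l + q\right) + q\right) 6 = \left(l + 2 q\right) 6 = 6 l + 12 q$)
$\left(\frac{1}{F{\left(36 \left(-2\right),432 \right)} + \left(11 + 291\right) \left(-12\right)} + 9285\right) + 103908 = \left(\frac{1}{\left(6 \cdot 432 + 12 \cdot 36 \left(-2\right)\right) + \left(11 + 291\right) \left(-12\right)} + 9285\right) + 103908 = \left(\frac{1}{\left(2592 + 12 \left(-72\right)\right) + 302 \left(-12\right)} + 9285\right) + 103908 = \left(\frac{1}{\left(2592 - 864\right) - 3624} + 9285\right) + 103908 = \left(\frac{1}{1728 - 3624} + 9285\right) + 103908 = \left(\frac{1}{-1896} + 9285\right) + 103908 = \left(- \frac{1}{1896} + 9285\right) + 103908 = \frac{17604359}{1896} + 103908 = \frac{214613927}{1896}$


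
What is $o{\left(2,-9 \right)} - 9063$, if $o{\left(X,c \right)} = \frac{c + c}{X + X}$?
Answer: $- \frac{18135}{2} \approx -9067.5$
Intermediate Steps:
$o{\left(X,c \right)} = \frac{c}{X}$ ($o{\left(X,c \right)} = \frac{2 c}{2 X} = 2 c \frac{1}{2 X} = \frac{c}{X}$)
$o{\left(2,-9 \right)} - 9063 = - \frac{9}{2} - 9063 = - \frac{18135}{2}$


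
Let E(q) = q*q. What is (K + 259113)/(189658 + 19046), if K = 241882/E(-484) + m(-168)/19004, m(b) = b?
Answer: 144190509512779/116138585114112 ≈ 1.2415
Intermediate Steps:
E(q) = q²
K = 569671315/556475128 (K = 241882/((-484)²) - 168/19004 = 241882/234256 - 168*1/19004 = 241882*(1/234256) - 42/4751 = 120941/117128 - 42/4751 = 569671315/556475128 ≈ 1.0237)
(K + 259113)/(189658 + 19046) = (569671315/556475128 + 259113)/(189658 + 19046) = (144190509512779/556475128)/208704 = (144190509512779/556475128)*(1/208704) = 144190509512779/116138585114112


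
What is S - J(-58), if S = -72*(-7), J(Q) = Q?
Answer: 562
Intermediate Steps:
S = 504
S - J(-58) = 504 - 1*(-58) = 504 + 58 = 562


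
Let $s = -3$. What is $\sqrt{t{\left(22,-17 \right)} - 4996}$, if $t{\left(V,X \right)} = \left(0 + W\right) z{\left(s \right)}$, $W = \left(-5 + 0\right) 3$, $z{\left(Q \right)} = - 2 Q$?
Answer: $i \sqrt{5086} \approx 71.316 i$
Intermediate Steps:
$W = -15$ ($W = \left(-5\right) 3 = -15$)
$t{\left(V,X \right)} = -90$ ($t{\left(V,X \right)} = \left(0 - 15\right) \left(\left(-2\right) \left(-3\right)\right) = \left(-15\right) 6 = -90$)
$\sqrt{t{\left(22,-17 \right)} - 4996} = \sqrt{-90 - 4996} = \sqrt{-5086} = i \sqrt{5086}$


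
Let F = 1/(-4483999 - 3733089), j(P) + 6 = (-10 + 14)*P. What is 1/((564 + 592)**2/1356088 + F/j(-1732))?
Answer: 9658277098714112/9517600174337575 ≈ 1.0148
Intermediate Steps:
j(P) = -6 + 4*P (j(P) = -6 + (-10 + 14)*P = -6 + 4*P)
F = -1/8217088 (F = 1/(-8217088) = -1/8217088 ≈ -1.2170e-7)
1/((564 + 592)**2/1356088 + F/j(-1732)) = 1/((564 + 592)**2/1356088 - 1/(8217088*(-6 + 4*(-1732)))) = 1/(1156**2*(1/1356088) - 1/(8217088*(-6 - 6928))) = 1/(1336336*(1/1356088) - 1/8217088/(-6934)) = 1/(167042/169511 - 1/8217088*(-1/6934)) = 1/(167042/169511 + 1/56977288192) = 1/(9517600174337575/9658277098714112) = 9658277098714112/9517600174337575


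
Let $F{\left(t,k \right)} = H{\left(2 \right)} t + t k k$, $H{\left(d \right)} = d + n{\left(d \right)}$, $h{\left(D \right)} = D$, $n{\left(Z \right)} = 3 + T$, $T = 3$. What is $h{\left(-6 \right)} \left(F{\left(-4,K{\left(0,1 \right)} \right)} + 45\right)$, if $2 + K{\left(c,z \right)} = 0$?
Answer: $18$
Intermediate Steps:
$K{\left(c,z \right)} = -2$ ($K{\left(c,z \right)} = -2 + 0 = -2$)
$n{\left(Z \right)} = 6$ ($n{\left(Z \right)} = 3 + 3 = 6$)
$H{\left(d \right)} = 6 + d$ ($H{\left(d \right)} = d + 6 = 6 + d$)
$F{\left(t,k \right)} = 8 t + t k^{2}$ ($F{\left(t,k \right)} = \left(6 + 2\right) t + t k k = 8 t + k t k = 8 t + t k^{2}$)
$h{\left(-6 \right)} \left(F{\left(-4,K{\left(0,1 \right)} \right)} + 45\right) = - 6 \left(- 4 \left(8 + \left(-2\right)^{2}\right) + 45\right) = - 6 \left(- 4 \left(8 + 4\right) + 45\right) = - 6 \left(\left(-4\right) 12 + 45\right) = - 6 \left(-48 + 45\right) = \left(-6\right) \left(-3\right) = 18$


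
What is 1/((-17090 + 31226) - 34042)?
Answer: -1/19906 ≈ -5.0236e-5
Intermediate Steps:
1/((-17090 + 31226) - 34042) = 1/(14136 - 34042) = 1/(-19906) = -1/19906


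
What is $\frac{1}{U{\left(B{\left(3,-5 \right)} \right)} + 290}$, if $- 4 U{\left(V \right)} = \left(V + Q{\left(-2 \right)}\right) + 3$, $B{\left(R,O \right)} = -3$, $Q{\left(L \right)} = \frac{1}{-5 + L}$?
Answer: $\frac{28}{8121} \approx 0.0034479$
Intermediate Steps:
$U{\left(V \right)} = - \frac{5}{7} - \frac{V}{4}$ ($U{\left(V \right)} = - \frac{\left(V + \frac{1}{-5 - 2}\right) + 3}{4} = - \frac{\left(V + \frac{1}{-7}\right) + 3}{4} = - \frac{\left(V - \frac{1}{7}\right) + 3}{4} = - \frac{\left(- \frac{1}{7} + V\right) + 3}{4} = - \frac{\frac{20}{7} + V}{4} = - \frac{5}{7} - \frac{V}{4}$)
$\frac{1}{U{\left(B{\left(3,-5 \right)} \right)} + 290} = \frac{1}{\left(- \frac{5}{7} - - \frac{3}{4}\right) + 290} = \frac{1}{\left(- \frac{5}{7} + \frac{3}{4}\right) + 290} = \frac{1}{\frac{1}{28} + 290} = \frac{1}{\frac{8121}{28}} = \frac{28}{8121}$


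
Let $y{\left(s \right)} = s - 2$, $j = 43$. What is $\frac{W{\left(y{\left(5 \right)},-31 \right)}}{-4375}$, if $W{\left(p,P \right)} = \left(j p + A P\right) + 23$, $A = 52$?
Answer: $\frac{292}{875} \approx 0.33371$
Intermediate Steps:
$y{\left(s \right)} = -2 + s$
$W{\left(p,P \right)} = 23 + 43 p + 52 P$ ($W{\left(p,P \right)} = \left(43 p + 52 P\right) + 23 = 23 + 43 p + 52 P$)
$\frac{W{\left(y{\left(5 \right)},-31 \right)}}{-4375} = \frac{23 + 43 \left(-2 + 5\right) + 52 \left(-31\right)}{-4375} = \left(23 + 43 \cdot 3 - 1612\right) \left(- \frac{1}{4375}\right) = \left(23 + 129 - 1612\right) \left(- \frac{1}{4375}\right) = \left(-1460\right) \left(- \frac{1}{4375}\right) = \frac{292}{875}$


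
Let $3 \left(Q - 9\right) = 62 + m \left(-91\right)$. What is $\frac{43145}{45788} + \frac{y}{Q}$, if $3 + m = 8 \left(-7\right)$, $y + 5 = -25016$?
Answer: $- \frac{1600749617}{124955452} \approx -12.811$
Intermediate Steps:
$y = -25021$ ($y = -5 - 25016 = -25021$)
$m = -59$ ($m = -3 + 8 \left(-7\right) = -3 - 56 = -59$)
$Q = \frac{5458}{3}$ ($Q = 9 + \frac{62 - -5369}{3} = 9 + \frac{62 + 5369}{3} = 9 + \frac{1}{3} \cdot 5431 = 9 + \frac{5431}{3} = \frac{5458}{3} \approx 1819.3$)
$\frac{43145}{45788} + \frac{y}{Q} = \frac{43145}{45788} - \frac{25021}{\frac{5458}{3}} = 43145 \cdot \frac{1}{45788} - \frac{75063}{5458} = \frac{43145}{45788} - \frac{75063}{5458} = - \frac{1600749617}{124955452}$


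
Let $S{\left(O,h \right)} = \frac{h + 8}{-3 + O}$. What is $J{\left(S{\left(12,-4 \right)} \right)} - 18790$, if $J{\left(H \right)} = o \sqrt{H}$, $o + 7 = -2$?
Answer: $-18796$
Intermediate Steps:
$o = -9$ ($o = -7 - 2 = -9$)
$S{\left(O,h \right)} = \frac{8 + h}{-3 + O}$
$J{\left(H \right)} = - 9 \sqrt{H}$
$J{\left(S{\left(12,-4 \right)} \right)} - 18790 = - 9 \sqrt{\frac{8 - 4}{-3 + 12}} - 18790 = - 9 \sqrt{\frac{1}{9} \cdot 4} - 18790 = - 9 \sqrt{\frac{4}{9}} - 18790 = \left(-9\right) \frac{2}{3} - 18790 = -6 - 18790 = -18796$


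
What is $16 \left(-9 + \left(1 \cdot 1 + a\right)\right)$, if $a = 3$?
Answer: $-80$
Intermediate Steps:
$16 \left(-9 + \left(1 \cdot 1 + a\right)\right) = 16 \left(-9 + \left(1 \cdot 1 + 3\right)\right) = 16 \left(-9 + \left(1 + 3\right)\right) = 16 \left(-9 + 4\right) = 16 \left(-5\right) = -80$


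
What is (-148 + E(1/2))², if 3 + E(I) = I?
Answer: 90601/4 ≈ 22650.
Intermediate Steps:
E(I) = -3 + I
(-148 + E(1/2))² = (-148 + (-3 + 1/2))² = (-148 + (-3 + 1*(½)))² = (-148 + (-3 + ½))² = (-148 - 5/2)² = (-301/2)² = 90601/4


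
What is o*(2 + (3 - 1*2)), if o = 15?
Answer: 45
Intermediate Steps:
o*(2 + (3 - 1*2)) = 15*(2 + (3 - 1*2)) = 15*(2 + (3 - 2)) = 15*(2 + 1) = 15*3 = 45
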